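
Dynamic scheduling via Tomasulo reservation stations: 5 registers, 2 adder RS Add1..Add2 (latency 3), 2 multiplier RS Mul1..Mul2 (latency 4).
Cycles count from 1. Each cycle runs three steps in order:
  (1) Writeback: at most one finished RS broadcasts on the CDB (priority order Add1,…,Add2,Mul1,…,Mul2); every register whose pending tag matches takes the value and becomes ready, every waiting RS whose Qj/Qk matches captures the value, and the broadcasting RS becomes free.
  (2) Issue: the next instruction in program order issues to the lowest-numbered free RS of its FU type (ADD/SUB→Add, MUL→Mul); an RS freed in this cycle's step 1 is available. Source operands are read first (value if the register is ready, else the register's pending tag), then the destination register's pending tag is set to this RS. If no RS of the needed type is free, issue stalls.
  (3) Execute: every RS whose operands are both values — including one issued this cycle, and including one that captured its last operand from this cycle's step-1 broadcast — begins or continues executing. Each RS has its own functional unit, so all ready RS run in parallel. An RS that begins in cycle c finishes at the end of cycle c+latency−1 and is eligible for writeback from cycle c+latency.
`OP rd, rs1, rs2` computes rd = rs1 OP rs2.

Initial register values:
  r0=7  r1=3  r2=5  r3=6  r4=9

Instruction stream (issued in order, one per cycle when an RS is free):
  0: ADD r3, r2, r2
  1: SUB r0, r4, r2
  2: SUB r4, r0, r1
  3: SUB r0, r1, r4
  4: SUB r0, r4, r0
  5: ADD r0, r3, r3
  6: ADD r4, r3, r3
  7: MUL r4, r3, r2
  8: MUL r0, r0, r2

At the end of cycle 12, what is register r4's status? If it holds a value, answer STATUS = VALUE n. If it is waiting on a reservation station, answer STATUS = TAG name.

  c1: issue ADD r3<-Add1  regs: r0:7,r1:3,r2:5,r3:Add1,r4:9
  c2: issue SUB r0<-Add2  regs: r0:Add2,r1:3,r2:5,r3:Add1,r4:9
  c3: stall  regs: r0:Add2,r1:3,r2:5,r3:Add1,r4:9
  c4: CDB Add1=10; issue SUB r4<-Add1  regs: r0:Add2,r1:3,r2:5,r3:10,r4:Add1
  c5: CDB Add2=4; issue SUB r0<-Add2  regs: r0:Add2,r1:3,r2:5,r3:10,r4:Add1
  c6: stall  regs: r0:Add2,r1:3,r2:5,r3:10,r4:Add1
  c7: stall  regs: r0:Add2,r1:3,r2:5,r3:10,r4:Add1
  c8: CDB Add1=1; issue SUB r0<-Add1  regs: r0:Add1,r1:3,r2:5,r3:10,r4:1
  c9: stall  regs: r0:Add1,r1:3,r2:5,r3:10,r4:1
  c10: stall  regs: r0:Add1,r1:3,r2:5,r3:10,r4:1
  c11: CDB Add2=2; issue ADD r0<-Add2  regs: r0:Add2,r1:3,r2:5,r3:10,r4:1
  c12: stall  regs: r0:Add2,r1:3,r2:5,r3:10,r4:1

STATUS = VALUE 1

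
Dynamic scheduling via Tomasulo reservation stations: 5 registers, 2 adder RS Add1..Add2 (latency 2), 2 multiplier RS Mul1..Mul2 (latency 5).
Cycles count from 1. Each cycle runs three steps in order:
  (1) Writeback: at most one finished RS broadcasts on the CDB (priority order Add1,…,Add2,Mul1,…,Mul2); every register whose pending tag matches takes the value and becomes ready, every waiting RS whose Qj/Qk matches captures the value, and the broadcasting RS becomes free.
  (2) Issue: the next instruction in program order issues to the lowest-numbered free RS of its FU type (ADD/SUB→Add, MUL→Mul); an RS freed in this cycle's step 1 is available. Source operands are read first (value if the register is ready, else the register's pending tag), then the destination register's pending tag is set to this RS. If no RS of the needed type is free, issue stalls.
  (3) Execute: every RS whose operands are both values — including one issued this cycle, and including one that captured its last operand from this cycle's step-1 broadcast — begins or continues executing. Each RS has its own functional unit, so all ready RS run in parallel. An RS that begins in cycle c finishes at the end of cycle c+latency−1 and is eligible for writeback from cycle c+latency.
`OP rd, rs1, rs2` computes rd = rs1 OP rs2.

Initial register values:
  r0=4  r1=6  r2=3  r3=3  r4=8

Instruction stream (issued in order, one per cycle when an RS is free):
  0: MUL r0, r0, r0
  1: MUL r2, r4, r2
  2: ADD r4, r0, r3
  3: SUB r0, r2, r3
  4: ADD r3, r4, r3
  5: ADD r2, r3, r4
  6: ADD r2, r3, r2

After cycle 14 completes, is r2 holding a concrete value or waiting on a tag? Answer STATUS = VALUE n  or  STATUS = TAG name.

c1: issue MUL r0<-Mul1 | r0:Mul1,r1:6,r2:3,r3:3,r4:8
c2: issue MUL r2<-Mul2 | r0:Mul1,r1:6,r2:Mul2,r3:3,r4:8
c3: issue ADD r4<-Add1 | r0:Mul1,r1:6,r2:Mul2,r3:3,r4:Add1
c4: issue SUB r0<-Add2 | r0:Add2,r1:6,r2:Mul2,r3:3,r4:Add1
c5: stall | r0:Add2,r1:6,r2:Mul2,r3:3,r4:Add1
c6: CDB Mul1=16; stall | r0:Add2,r1:6,r2:Mul2,r3:3,r4:Add1
c7: CDB Mul2=24; stall | r0:Add2,r1:6,r2:24,r3:3,r4:Add1
c8: CDB Add1=19; issue ADD r3<-Add1 | r0:Add2,r1:6,r2:24,r3:Add1,r4:19
c9: CDB Add2=21; issue ADD r2<-Add2 | r0:21,r1:6,r2:Add2,r3:Add1,r4:19
c10: CDB Add1=22; issue ADD r2<-Add1 | r0:21,r1:6,r2:Add1,r3:22,r4:19
c11: - | r0:21,r1:6,r2:Add1,r3:22,r4:19
c12: CDB Add2=41 | r0:21,r1:6,r2:Add1,r3:22,r4:19
c13: - | r0:21,r1:6,r2:Add1,r3:22,r4:19
c14: CDB Add1=63 | r0:21,r1:6,r2:63,r3:22,r4:19

STATUS = VALUE 63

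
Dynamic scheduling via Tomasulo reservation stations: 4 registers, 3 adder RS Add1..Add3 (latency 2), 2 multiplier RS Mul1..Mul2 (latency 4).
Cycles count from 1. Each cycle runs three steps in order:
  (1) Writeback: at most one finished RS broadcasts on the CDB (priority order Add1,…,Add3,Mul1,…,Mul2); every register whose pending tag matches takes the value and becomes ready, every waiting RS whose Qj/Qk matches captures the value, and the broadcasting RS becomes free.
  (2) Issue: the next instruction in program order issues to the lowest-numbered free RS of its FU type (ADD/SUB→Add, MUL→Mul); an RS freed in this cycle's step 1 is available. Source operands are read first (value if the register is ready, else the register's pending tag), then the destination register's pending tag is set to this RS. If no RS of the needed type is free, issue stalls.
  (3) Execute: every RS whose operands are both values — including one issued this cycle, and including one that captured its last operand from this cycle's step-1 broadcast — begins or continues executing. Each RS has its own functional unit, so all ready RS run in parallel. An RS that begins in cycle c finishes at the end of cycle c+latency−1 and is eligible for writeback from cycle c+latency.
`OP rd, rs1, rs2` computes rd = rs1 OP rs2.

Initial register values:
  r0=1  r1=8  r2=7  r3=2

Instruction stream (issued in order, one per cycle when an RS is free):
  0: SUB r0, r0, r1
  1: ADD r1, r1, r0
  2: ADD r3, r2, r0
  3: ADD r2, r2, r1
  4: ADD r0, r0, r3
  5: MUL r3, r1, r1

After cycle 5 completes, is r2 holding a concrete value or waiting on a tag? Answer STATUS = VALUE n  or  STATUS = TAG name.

STATUS = TAG Add3

cycle 1: issue SUB r0<-Add1 // r0:Add1,r1:8,r2:7,r3:2
cycle 2: issue ADD r1<-Add2 // r0:Add1,r1:Add2,r2:7,r3:2
cycle 3: CDB Add1=-7; issue ADD r3<-Add1 // r0:-7,r1:Add2,r2:7,r3:Add1
cycle 4: issue ADD r2<-Add3 // r0:-7,r1:Add2,r2:Add3,r3:Add1
cycle 5: CDB Add1=0; issue ADD r0<-Add1 // r0:Add1,r1:Add2,r2:Add3,r3:0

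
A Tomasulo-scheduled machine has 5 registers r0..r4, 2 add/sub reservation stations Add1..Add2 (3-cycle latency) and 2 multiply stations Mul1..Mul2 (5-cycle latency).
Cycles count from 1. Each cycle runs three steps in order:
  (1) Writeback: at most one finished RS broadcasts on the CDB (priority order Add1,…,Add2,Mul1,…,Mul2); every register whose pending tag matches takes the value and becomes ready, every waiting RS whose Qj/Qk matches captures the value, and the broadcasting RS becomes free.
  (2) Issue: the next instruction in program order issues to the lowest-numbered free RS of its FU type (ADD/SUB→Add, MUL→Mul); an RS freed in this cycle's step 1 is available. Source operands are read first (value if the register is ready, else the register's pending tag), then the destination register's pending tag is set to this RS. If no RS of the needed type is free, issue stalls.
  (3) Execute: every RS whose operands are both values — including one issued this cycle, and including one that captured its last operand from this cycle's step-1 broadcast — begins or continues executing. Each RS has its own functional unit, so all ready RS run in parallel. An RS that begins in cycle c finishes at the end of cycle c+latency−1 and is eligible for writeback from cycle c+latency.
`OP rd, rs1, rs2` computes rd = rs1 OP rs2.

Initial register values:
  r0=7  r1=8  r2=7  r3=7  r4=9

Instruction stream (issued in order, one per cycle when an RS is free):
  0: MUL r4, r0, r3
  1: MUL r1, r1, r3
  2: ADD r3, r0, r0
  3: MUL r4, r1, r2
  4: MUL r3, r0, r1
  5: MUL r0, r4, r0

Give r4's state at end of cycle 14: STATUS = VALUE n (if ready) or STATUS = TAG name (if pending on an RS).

cycle 1: issue MUL r4<-Mul1 // r0:7,r1:8,r2:7,r3:7,r4:Mul1
cycle 2: issue MUL r1<-Mul2 // r0:7,r1:Mul2,r2:7,r3:7,r4:Mul1
cycle 3: issue ADD r3<-Add1 // r0:7,r1:Mul2,r2:7,r3:Add1,r4:Mul1
cycle 4: stall // r0:7,r1:Mul2,r2:7,r3:Add1,r4:Mul1
cycle 5: stall // r0:7,r1:Mul2,r2:7,r3:Add1,r4:Mul1
cycle 6: CDB Add1=14; stall // r0:7,r1:Mul2,r2:7,r3:14,r4:Mul1
cycle 7: CDB Mul1=49; issue MUL r4<-Mul1 // r0:7,r1:Mul2,r2:7,r3:14,r4:Mul1
cycle 8: CDB Mul2=56; issue MUL r3<-Mul2 // r0:7,r1:56,r2:7,r3:Mul2,r4:Mul1
cycle 9: stall // r0:7,r1:56,r2:7,r3:Mul2,r4:Mul1
cycle 10: stall // r0:7,r1:56,r2:7,r3:Mul2,r4:Mul1
cycle 11: stall // r0:7,r1:56,r2:7,r3:Mul2,r4:Mul1
cycle 12: stall // r0:7,r1:56,r2:7,r3:Mul2,r4:Mul1
cycle 13: CDB Mul1=392; issue MUL r0<-Mul1 // r0:Mul1,r1:56,r2:7,r3:Mul2,r4:392
cycle 14: CDB Mul2=392 // r0:Mul1,r1:56,r2:7,r3:392,r4:392

STATUS = VALUE 392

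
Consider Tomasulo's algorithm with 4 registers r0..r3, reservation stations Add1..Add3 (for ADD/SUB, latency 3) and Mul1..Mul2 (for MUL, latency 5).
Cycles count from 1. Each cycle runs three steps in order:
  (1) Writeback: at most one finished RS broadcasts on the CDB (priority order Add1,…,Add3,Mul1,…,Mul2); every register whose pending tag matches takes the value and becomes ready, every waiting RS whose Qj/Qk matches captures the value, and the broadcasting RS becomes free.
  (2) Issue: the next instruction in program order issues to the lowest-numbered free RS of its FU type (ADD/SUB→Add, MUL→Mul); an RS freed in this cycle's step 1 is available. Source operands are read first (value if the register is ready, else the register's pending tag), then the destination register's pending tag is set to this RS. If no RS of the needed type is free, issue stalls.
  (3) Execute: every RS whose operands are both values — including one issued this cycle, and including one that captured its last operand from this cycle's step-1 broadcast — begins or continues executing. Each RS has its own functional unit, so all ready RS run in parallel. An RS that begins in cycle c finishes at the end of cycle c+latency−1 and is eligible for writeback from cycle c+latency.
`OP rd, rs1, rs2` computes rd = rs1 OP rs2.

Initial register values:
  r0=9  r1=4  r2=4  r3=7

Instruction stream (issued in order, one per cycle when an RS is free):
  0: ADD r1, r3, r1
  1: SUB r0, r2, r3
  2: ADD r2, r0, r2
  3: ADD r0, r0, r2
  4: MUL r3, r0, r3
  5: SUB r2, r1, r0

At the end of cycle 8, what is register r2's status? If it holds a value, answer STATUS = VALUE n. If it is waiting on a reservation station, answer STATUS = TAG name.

  c1: issue ADD r1<-Add1  regs: r0:9,r1:Add1,r2:4,r3:7
  c2: issue SUB r0<-Add2  regs: r0:Add2,r1:Add1,r2:4,r3:7
  c3: issue ADD r2<-Add3  regs: r0:Add2,r1:Add1,r2:Add3,r3:7
  c4: CDB Add1=11; issue ADD r0<-Add1  regs: r0:Add1,r1:11,r2:Add3,r3:7
  c5: CDB Add2=-3; issue MUL r3<-Mul1  regs: r0:Add1,r1:11,r2:Add3,r3:Mul1
  c6: issue SUB r2<-Add2  regs: r0:Add1,r1:11,r2:Add2,r3:Mul1
  c7: -  regs: r0:Add1,r1:11,r2:Add2,r3:Mul1
  c8: CDB Add3=1  regs: r0:Add1,r1:11,r2:Add2,r3:Mul1

STATUS = TAG Add2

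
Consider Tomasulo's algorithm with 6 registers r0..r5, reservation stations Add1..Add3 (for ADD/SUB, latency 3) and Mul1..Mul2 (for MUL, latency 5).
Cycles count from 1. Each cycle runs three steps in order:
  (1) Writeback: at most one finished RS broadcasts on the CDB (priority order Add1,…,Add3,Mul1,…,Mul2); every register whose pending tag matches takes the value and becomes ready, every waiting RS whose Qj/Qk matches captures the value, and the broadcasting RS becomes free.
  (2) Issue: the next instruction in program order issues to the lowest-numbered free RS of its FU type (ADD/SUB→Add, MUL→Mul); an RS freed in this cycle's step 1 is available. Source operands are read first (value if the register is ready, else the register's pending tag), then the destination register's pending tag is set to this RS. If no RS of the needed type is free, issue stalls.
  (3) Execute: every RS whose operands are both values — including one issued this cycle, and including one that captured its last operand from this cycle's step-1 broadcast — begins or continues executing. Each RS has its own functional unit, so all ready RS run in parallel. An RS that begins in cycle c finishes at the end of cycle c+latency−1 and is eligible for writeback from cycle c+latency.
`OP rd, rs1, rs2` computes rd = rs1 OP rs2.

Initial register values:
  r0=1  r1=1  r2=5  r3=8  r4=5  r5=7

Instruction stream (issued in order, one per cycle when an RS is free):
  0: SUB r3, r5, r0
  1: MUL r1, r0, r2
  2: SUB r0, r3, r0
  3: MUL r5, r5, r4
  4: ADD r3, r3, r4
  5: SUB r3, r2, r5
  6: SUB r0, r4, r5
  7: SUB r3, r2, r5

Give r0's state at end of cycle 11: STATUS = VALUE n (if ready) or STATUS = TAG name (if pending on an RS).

STATUS = TAG Add2

  c1: issue SUB r3<-Add1  regs: r0:1,r1:1,r2:5,r3:Add1,r4:5,r5:7
  c2: issue MUL r1<-Mul1  regs: r0:1,r1:Mul1,r2:5,r3:Add1,r4:5,r5:7
  c3: issue SUB r0<-Add2  regs: r0:Add2,r1:Mul1,r2:5,r3:Add1,r4:5,r5:7
  c4: CDB Add1=6; issue MUL r5<-Mul2  regs: r0:Add2,r1:Mul1,r2:5,r3:6,r4:5,r5:Mul2
  c5: issue ADD r3<-Add1  regs: r0:Add2,r1:Mul1,r2:5,r3:Add1,r4:5,r5:Mul2
  c6: issue SUB r3<-Add3  regs: r0:Add2,r1:Mul1,r2:5,r3:Add3,r4:5,r5:Mul2
  c7: CDB Add2=5; issue SUB r0<-Add2  regs: r0:Add2,r1:Mul1,r2:5,r3:Add3,r4:5,r5:Mul2
  c8: CDB Add1=11; issue SUB r3<-Add1  regs: r0:Add2,r1:Mul1,r2:5,r3:Add1,r4:5,r5:Mul2
  c9: CDB Mul1=5  regs: r0:Add2,r1:5,r2:5,r3:Add1,r4:5,r5:Mul2
  c10: CDB Mul2=35  regs: r0:Add2,r1:5,r2:5,r3:Add1,r4:5,r5:35
  c11: -  regs: r0:Add2,r1:5,r2:5,r3:Add1,r4:5,r5:35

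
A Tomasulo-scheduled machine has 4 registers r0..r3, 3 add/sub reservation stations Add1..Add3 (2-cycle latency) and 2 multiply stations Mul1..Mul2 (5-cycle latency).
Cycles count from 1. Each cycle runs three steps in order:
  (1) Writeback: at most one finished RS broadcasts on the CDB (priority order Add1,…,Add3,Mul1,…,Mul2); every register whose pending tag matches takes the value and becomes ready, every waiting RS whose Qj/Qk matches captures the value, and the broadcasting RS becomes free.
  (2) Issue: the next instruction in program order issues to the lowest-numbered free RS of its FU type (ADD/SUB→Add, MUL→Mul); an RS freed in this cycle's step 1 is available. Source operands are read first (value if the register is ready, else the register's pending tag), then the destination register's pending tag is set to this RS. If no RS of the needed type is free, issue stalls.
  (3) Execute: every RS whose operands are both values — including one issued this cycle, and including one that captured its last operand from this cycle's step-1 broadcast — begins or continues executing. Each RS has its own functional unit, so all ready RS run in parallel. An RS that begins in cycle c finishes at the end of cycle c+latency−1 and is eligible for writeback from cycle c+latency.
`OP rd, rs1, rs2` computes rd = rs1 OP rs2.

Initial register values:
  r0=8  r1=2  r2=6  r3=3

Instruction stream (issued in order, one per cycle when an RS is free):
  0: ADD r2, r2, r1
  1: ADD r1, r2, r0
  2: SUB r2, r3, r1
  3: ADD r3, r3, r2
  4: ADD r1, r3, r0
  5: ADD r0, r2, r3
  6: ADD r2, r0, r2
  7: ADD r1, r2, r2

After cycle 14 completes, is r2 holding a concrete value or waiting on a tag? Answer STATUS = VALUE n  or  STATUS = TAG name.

STATUS = VALUE -36

c1: issue ADD r2<-Add1 | r0:8,r1:2,r2:Add1,r3:3
c2: issue ADD r1<-Add2 | r0:8,r1:Add2,r2:Add1,r3:3
c3: CDB Add1=8; issue SUB r2<-Add1 | r0:8,r1:Add2,r2:Add1,r3:3
c4: issue ADD r3<-Add3 | r0:8,r1:Add2,r2:Add1,r3:Add3
c5: CDB Add2=16; issue ADD r1<-Add2 | r0:8,r1:Add2,r2:Add1,r3:Add3
c6: stall | r0:8,r1:Add2,r2:Add1,r3:Add3
c7: CDB Add1=-13; issue ADD r0<-Add1 | r0:Add1,r1:Add2,r2:-13,r3:Add3
c8: stall | r0:Add1,r1:Add2,r2:-13,r3:Add3
c9: CDB Add3=-10; issue ADD r2<-Add3 | r0:Add1,r1:Add2,r2:Add3,r3:-10
c10: stall | r0:Add1,r1:Add2,r2:Add3,r3:-10
c11: CDB Add1=-23; issue ADD r1<-Add1 | r0:-23,r1:Add1,r2:Add3,r3:-10
c12: CDB Add2=-2 | r0:-23,r1:Add1,r2:Add3,r3:-10
c13: CDB Add3=-36 | r0:-23,r1:Add1,r2:-36,r3:-10
c14: - | r0:-23,r1:Add1,r2:-36,r3:-10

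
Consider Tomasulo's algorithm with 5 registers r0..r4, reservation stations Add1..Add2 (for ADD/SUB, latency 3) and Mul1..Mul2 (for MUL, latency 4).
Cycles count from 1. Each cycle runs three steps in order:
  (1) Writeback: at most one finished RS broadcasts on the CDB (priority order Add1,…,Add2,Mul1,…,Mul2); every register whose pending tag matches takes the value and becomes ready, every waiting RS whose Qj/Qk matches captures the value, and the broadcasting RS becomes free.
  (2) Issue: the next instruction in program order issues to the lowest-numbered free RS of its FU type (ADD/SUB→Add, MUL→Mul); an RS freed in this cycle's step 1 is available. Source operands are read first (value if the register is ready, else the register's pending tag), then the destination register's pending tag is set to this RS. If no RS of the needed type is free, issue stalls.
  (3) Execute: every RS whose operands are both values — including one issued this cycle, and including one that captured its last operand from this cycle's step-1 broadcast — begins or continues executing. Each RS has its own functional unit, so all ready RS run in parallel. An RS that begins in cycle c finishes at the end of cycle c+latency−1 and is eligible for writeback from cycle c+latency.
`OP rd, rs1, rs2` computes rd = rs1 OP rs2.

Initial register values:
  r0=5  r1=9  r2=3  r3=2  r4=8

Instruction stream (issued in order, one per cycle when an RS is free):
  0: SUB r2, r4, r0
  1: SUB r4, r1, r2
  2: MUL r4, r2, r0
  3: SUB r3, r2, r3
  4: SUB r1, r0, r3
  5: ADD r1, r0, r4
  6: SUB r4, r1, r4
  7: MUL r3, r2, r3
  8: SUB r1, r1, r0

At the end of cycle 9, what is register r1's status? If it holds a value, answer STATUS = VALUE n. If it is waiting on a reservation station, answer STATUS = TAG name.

cycle 1: issue SUB r2<-Add1 // r0:5,r1:9,r2:Add1,r3:2,r4:8
cycle 2: issue SUB r4<-Add2 // r0:5,r1:9,r2:Add1,r3:2,r4:Add2
cycle 3: issue MUL r4<-Mul1 // r0:5,r1:9,r2:Add1,r3:2,r4:Mul1
cycle 4: CDB Add1=3; issue SUB r3<-Add1 // r0:5,r1:9,r2:3,r3:Add1,r4:Mul1
cycle 5: stall // r0:5,r1:9,r2:3,r3:Add1,r4:Mul1
cycle 6: stall // r0:5,r1:9,r2:3,r3:Add1,r4:Mul1
cycle 7: CDB Add1=1; issue SUB r1<-Add1 // r0:5,r1:Add1,r2:3,r3:1,r4:Mul1
cycle 8: CDB Add2=6; issue ADD r1<-Add2 // r0:5,r1:Add2,r2:3,r3:1,r4:Mul1
cycle 9: CDB Mul1=15; stall // r0:5,r1:Add2,r2:3,r3:1,r4:15

STATUS = TAG Add2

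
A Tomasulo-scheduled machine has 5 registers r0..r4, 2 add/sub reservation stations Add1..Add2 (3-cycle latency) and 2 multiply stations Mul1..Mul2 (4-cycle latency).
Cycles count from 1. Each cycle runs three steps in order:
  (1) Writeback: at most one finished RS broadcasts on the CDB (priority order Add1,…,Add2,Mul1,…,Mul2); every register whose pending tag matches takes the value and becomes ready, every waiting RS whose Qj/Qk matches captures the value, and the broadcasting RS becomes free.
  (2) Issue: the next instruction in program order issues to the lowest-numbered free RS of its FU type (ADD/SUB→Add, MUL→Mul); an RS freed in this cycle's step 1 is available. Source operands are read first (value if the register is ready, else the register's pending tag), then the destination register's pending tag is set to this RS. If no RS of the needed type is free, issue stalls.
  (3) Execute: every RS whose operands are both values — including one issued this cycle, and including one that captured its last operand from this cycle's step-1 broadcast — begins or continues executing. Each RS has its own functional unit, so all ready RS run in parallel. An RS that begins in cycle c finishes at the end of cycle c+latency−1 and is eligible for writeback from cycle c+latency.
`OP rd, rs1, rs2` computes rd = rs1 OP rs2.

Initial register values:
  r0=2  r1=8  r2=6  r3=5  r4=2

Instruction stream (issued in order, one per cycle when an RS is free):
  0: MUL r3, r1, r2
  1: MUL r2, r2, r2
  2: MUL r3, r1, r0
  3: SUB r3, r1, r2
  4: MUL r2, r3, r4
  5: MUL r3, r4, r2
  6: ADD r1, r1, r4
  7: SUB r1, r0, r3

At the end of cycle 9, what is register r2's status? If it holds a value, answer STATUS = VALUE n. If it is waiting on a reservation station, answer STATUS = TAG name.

  c1: issue MUL r3<-Mul1  regs: r0:2,r1:8,r2:6,r3:Mul1,r4:2
  c2: issue MUL r2<-Mul2  regs: r0:2,r1:8,r2:Mul2,r3:Mul1,r4:2
  c3: stall  regs: r0:2,r1:8,r2:Mul2,r3:Mul1,r4:2
  c4: stall  regs: r0:2,r1:8,r2:Mul2,r3:Mul1,r4:2
  c5: CDB Mul1=48; issue MUL r3<-Mul1  regs: r0:2,r1:8,r2:Mul2,r3:Mul1,r4:2
  c6: CDB Mul2=36; issue SUB r3<-Add1  regs: r0:2,r1:8,r2:36,r3:Add1,r4:2
  c7: issue MUL r2<-Mul2  regs: r0:2,r1:8,r2:Mul2,r3:Add1,r4:2
  c8: stall  regs: r0:2,r1:8,r2:Mul2,r3:Add1,r4:2
  c9: CDB Add1=-28; stall  regs: r0:2,r1:8,r2:Mul2,r3:-28,r4:2

STATUS = TAG Mul2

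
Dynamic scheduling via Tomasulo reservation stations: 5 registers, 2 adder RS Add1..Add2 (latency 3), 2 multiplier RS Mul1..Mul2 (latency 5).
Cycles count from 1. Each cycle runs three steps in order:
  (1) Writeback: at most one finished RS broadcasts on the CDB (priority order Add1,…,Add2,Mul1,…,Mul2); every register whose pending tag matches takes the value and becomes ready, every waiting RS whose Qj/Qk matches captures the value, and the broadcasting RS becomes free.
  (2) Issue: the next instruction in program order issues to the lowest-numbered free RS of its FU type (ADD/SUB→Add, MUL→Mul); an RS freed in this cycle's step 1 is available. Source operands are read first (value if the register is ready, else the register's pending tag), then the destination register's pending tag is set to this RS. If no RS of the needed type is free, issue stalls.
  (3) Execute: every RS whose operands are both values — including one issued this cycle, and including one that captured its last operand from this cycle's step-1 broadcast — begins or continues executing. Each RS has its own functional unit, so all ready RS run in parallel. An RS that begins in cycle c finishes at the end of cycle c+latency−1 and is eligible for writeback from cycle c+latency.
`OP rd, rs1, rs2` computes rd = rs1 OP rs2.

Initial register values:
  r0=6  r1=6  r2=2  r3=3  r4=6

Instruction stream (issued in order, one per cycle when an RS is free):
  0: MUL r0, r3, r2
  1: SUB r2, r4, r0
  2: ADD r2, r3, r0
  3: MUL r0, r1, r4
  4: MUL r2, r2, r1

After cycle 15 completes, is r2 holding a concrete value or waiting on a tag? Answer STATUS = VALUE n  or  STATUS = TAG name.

cycle 1: issue MUL r0<-Mul1 // r0:Mul1,r1:6,r2:2,r3:3,r4:6
cycle 2: issue SUB r2<-Add1 // r0:Mul1,r1:6,r2:Add1,r3:3,r4:6
cycle 3: issue ADD r2<-Add2 // r0:Mul1,r1:6,r2:Add2,r3:3,r4:6
cycle 4: issue MUL r0<-Mul2 // r0:Mul2,r1:6,r2:Add2,r3:3,r4:6
cycle 5: stall // r0:Mul2,r1:6,r2:Add2,r3:3,r4:6
cycle 6: CDB Mul1=6; issue MUL r2<-Mul1 // r0:Mul2,r1:6,r2:Mul1,r3:3,r4:6
cycle 7: - // r0:Mul2,r1:6,r2:Mul1,r3:3,r4:6
cycle 8: - // r0:Mul2,r1:6,r2:Mul1,r3:3,r4:6
cycle 9: CDB Add1=0 // r0:Mul2,r1:6,r2:Mul1,r3:3,r4:6
cycle 10: CDB Add2=9 // r0:Mul2,r1:6,r2:Mul1,r3:3,r4:6
cycle 11: CDB Mul2=36 // r0:36,r1:6,r2:Mul1,r3:3,r4:6
cycle 12: - // r0:36,r1:6,r2:Mul1,r3:3,r4:6
cycle 13: - // r0:36,r1:6,r2:Mul1,r3:3,r4:6
cycle 14: - // r0:36,r1:6,r2:Mul1,r3:3,r4:6
cycle 15: CDB Mul1=54 // r0:36,r1:6,r2:54,r3:3,r4:6

STATUS = VALUE 54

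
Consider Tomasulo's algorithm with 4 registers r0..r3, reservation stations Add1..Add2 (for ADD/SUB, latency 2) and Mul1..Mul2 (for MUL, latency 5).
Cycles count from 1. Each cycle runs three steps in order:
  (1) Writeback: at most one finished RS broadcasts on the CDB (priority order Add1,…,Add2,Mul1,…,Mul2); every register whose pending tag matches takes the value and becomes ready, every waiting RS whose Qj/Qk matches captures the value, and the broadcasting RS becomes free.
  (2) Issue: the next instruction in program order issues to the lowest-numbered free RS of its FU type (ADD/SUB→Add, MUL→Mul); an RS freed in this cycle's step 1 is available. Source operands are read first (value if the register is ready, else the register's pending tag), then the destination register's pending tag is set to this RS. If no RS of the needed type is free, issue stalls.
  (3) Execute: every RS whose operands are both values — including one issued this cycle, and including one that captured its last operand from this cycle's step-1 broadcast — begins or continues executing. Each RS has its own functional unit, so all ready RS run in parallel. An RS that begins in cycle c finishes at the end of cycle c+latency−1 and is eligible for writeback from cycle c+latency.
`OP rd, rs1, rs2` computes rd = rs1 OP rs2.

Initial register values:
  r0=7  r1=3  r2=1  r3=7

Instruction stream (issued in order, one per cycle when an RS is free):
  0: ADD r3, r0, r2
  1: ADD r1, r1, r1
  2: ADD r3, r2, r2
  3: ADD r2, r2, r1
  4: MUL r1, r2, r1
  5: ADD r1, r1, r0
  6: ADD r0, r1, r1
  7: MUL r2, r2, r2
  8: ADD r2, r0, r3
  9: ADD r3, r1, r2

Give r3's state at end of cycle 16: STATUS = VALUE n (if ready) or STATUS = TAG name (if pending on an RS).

STATUS = TAG Add2

c1: issue ADD r3<-Add1 | r0:7,r1:3,r2:1,r3:Add1
c2: issue ADD r1<-Add2 | r0:7,r1:Add2,r2:1,r3:Add1
c3: CDB Add1=8; issue ADD r3<-Add1 | r0:7,r1:Add2,r2:1,r3:Add1
c4: CDB Add2=6; issue ADD r2<-Add2 | r0:7,r1:6,r2:Add2,r3:Add1
c5: CDB Add1=2; issue MUL r1<-Mul1 | r0:7,r1:Mul1,r2:Add2,r3:2
c6: CDB Add2=7; issue ADD r1<-Add1 | r0:7,r1:Add1,r2:7,r3:2
c7: issue ADD r0<-Add2 | r0:Add2,r1:Add1,r2:7,r3:2
c8: issue MUL r2<-Mul2 | r0:Add2,r1:Add1,r2:Mul2,r3:2
c9: stall | r0:Add2,r1:Add1,r2:Mul2,r3:2
c10: stall | r0:Add2,r1:Add1,r2:Mul2,r3:2
c11: CDB Mul1=42; stall | r0:Add2,r1:Add1,r2:Mul2,r3:2
c12: stall | r0:Add2,r1:Add1,r2:Mul2,r3:2
c13: CDB Add1=49; issue ADD r2<-Add1 | r0:Add2,r1:49,r2:Add1,r3:2
c14: CDB Mul2=49; stall | r0:Add2,r1:49,r2:Add1,r3:2
c15: CDB Add2=98; issue ADD r3<-Add2 | r0:98,r1:49,r2:Add1,r3:Add2
c16: - | r0:98,r1:49,r2:Add1,r3:Add2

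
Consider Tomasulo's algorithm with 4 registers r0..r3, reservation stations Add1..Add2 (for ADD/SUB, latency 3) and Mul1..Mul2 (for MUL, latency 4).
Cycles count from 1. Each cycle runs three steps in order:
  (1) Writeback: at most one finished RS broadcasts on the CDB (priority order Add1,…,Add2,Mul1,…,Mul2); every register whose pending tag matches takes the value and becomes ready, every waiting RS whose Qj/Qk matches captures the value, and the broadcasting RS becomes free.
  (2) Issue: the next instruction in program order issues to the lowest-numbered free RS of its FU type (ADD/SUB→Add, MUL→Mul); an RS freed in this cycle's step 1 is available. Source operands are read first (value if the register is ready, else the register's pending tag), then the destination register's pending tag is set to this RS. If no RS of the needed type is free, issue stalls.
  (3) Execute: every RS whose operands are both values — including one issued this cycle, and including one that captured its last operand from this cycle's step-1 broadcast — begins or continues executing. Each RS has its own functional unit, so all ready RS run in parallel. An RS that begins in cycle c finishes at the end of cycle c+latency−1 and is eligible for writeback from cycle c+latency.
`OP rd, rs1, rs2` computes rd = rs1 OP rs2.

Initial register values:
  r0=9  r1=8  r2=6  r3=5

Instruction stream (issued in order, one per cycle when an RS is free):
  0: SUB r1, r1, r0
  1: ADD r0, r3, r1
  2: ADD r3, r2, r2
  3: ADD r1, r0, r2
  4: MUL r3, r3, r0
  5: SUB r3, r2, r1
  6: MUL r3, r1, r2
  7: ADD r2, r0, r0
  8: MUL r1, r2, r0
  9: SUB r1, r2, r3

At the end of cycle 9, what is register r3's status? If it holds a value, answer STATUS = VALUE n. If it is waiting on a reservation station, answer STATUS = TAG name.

STATUS = TAG Add2

cycle 1: issue SUB r1<-Add1 // r0:9,r1:Add1,r2:6,r3:5
cycle 2: issue ADD r0<-Add2 // r0:Add2,r1:Add1,r2:6,r3:5
cycle 3: stall // r0:Add2,r1:Add1,r2:6,r3:5
cycle 4: CDB Add1=-1; issue ADD r3<-Add1 // r0:Add2,r1:-1,r2:6,r3:Add1
cycle 5: stall // r0:Add2,r1:-1,r2:6,r3:Add1
cycle 6: stall // r0:Add2,r1:-1,r2:6,r3:Add1
cycle 7: CDB Add1=12; issue ADD r1<-Add1 // r0:Add2,r1:Add1,r2:6,r3:12
cycle 8: CDB Add2=4; issue MUL r3<-Mul1 // r0:4,r1:Add1,r2:6,r3:Mul1
cycle 9: issue SUB r3<-Add2 // r0:4,r1:Add1,r2:6,r3:Add2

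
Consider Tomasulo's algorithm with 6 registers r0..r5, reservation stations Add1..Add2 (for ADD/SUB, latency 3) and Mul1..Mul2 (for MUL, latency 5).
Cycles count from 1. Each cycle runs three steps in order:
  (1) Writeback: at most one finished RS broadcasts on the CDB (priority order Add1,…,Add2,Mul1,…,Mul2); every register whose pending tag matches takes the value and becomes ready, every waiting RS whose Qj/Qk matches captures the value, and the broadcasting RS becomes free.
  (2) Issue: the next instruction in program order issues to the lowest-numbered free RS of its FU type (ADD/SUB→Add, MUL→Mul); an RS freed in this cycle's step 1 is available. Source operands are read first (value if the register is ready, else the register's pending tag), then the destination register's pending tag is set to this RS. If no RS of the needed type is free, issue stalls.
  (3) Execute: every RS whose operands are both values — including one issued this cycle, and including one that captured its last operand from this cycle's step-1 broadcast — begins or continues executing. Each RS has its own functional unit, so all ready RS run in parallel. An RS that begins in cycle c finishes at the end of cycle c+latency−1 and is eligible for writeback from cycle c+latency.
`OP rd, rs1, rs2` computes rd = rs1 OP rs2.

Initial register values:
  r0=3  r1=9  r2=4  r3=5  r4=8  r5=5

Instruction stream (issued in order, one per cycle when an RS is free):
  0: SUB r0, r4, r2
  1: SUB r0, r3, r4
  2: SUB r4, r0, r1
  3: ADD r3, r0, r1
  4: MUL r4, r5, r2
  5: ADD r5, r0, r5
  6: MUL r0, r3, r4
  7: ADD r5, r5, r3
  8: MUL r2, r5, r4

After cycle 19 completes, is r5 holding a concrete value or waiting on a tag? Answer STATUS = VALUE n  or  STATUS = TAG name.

STATUS = VALUE 8

c1: issue SUB r0<-Add1 | r0:Add1,r1:9,r2:4,r3:5,r4:8,r5:5
c2: issue SUB r0<-Add2 | r0:Add2,r1:9,r2:4,r3:5,r4:8,r5:5
c3: stall | r0:Add2,r1:9,r2:4,r3:5,r4:8,r5:5
c4: CDB Add1=4; issue SUB r4<-Add1 | r0:Add2,r1:9,r2:4,r3:5,r4:Add1,r5:5
c5: CDB Add2=-3; issue ADD r3<-Add2 | r0:-3,r1:9,r2:4,r3:Add2,r4:Add1,r5:5
c6: issue MUL r4<-Mul1 | r0:-3,r1:9,r2:4,r3:Add2,r4:Mul1,r5:5
c7: stall | r0:-3,r1:9,r2:4,r3:Add2,r4:Mul1,r5:5
c8: CDB Add1=-12; issue ADD r5<-Add1 | r0:-3,r1:9,r2:4,r3:Add2,r4:Mul1,r5:Add1
c9: CDB Add2=6; issue MUL r0<-Mul2 | r0:Mul2,r1:9,r2:4,r3:6,r4:Mul1,r5:Add1
c10: issue ADD r5<-Add2 | r0:Mul2,r1:9,r2:4,r3:6,r4:Mul1,r5:Add2
c11: CDB Add1=2; stall | r0:Mul2,r1:9,r2:4,r3:6,r4:Mul1,r5:Add2
c12: CDB Mul1=20; issue MUL r2<-Mul1 | r0:Mul2,r1:9,r2:Mul1,r3:6,r4:20,r5:Add2
c13: - | r0:Mul2,r1:9,r2:Mul1,r3:6,r4:20,r5:Add2
c14: CDB Add2=8 | r0:Mul2,r1:9,r2:Mul1,r3:6,r4:20,r5:8
c15: - | r0:Mul2,r1:9,r2:Mul1,r3:6,r4:20,r5:8
c16: - | r0:Mul2,r1:9,r2:Mul1,r3:6,r4:20,r5:8
c17: CDB Mul2=120 | r0:120,r1:9,r2:Mul1,r3:6,r4:20,r5:8
c18: - | r0:120,r1:9,r2:Mul1,r3:6,r4:20,r5:8
c19: CDB Mul1=160 | r0:120,r1:9,r2:160,r3:6,r4:20,r5:8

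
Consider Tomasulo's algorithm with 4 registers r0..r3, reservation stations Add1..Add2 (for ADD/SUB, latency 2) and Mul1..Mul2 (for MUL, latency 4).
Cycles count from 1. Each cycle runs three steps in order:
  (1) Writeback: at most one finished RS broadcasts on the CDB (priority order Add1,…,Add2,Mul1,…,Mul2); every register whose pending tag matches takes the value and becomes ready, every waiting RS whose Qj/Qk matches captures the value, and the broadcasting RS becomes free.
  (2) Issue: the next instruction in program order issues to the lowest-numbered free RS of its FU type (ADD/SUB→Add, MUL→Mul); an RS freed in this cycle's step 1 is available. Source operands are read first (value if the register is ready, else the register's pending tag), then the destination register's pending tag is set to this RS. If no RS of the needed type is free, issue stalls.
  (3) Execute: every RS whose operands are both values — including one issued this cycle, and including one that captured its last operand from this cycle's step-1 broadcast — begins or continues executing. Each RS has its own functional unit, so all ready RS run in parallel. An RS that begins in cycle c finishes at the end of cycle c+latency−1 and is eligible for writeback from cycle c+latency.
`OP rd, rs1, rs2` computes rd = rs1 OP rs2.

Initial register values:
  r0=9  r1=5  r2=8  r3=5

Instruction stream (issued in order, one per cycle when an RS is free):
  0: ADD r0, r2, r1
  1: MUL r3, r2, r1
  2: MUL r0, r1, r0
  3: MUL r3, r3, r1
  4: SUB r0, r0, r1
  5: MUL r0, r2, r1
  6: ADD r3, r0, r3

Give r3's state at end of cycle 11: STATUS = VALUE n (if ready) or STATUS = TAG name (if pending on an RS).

  c1: issue ADD r0<-Add1  regs: r0:Add1,r1:5,r2:8,r3:5
  c2: issue MUL r3<-Mul1  regs: r0:Add1,r1:5,r2:8,r3:Mul1
  c3: CDB Add1=13; issue MUL r0<-Mul2  regs: r0:Mul2,r1:5,r2:8,r3:Mul1
  c4: stall  regs: r0:Mul2,r1:5,r2:8,r3:Mul1
  c5: stall  regs: r0:Mul2,r1:5,r2:8,r3:Mul1
  c6: CDB Mul1=40; issue MUL r3<-Mul1  regs: r0:Mul2,r1:5,r2:8,r3:Mul1
  c7: CDB Mul2=65; issue SUB r0<-Add1  regs: r0:Add1,r1:5,r2:8,r3:Mul1
  c8: issue MUL r0<-Mul2  regs: r0:Mul2,r1:5,r2:8,r3:Mul1
  c9: CDB Add1=60; issue ADD r3<-Add1  regs: r0:Mul2,r1:5,r2:8,r3:Add1
  c10: CDB Mul1=200  regs: r0:Mul2,r1:5,r2:8,r3:Add1
  c11: -  regs: r0:Mul2,r1:5,r2:8,r3:Add1

STATUS = TAG Add1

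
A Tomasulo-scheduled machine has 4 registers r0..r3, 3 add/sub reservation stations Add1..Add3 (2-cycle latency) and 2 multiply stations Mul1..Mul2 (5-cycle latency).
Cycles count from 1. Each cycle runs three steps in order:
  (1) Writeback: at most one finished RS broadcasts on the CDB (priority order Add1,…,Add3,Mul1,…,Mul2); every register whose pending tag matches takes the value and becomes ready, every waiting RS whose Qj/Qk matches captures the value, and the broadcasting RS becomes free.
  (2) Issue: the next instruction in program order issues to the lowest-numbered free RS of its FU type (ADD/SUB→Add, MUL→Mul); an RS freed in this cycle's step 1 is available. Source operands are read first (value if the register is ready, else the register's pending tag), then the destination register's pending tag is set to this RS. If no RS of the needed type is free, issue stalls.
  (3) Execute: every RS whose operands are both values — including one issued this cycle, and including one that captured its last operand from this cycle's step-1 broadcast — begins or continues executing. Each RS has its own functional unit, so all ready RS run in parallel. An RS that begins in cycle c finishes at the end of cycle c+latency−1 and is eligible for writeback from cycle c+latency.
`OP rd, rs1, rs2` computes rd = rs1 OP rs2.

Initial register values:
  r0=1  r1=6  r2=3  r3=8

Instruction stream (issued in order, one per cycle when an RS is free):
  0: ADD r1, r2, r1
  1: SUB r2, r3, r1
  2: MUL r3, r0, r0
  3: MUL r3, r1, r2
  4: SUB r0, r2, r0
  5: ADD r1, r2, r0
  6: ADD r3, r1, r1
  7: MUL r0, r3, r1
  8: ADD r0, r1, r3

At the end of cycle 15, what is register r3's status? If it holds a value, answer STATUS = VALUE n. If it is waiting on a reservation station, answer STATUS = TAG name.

  c1: issue ADD r1<-Add1  regs: r0:1,r1:Add1,r2:3,r3:8
  c2: issue SUB r2<-Add2  regs: r0:1,r1:Add1,r2:Add2,r3:8
  c3: CDB Add1=9; issue MUL r3<-Mul1  regs: r0:1,r1:9,r2:Add2,r3:Mul1
  c4: issue MUL r3<-Mul2  regs: r0:1,r1:9,r2:Add2,r3:Mul2
  c5: CDB Add2=-1; issue SUB r0<-Add1  regs: r0:Add1,r1:9,r2:-1,r3:Mul2
  c6: issue ADD r1<-Add2  regs: r0:Add1,r1:Add2,r2:-1,r3:Mul2
  c7: CDB Add1=-2; issue ADD r3<-Add1  regs: r0:-2,r1:Add2,r2:-1,r3:Add1
  c8: CDB Mul1=1; issue MUL r0<-Mul1  regs: r0:Mul1,r1:Add2,r2:-1,r3:Add1
  c9: CDB Add2=-3; issue ADD r0<-Add2  regs: r0:Add2,r1:-3,r2:-1,r3:Add1
  c10: CDB Mul2=-9  regs: r0:Add2,r1:-3,r2:-1,r3:Add1
  c11: CDB Add1=-6  regs: r0:Add2,r1:-3,r2:-1,r3:-6
  c12: -  regs: r0:Add2,r1:-3,r2:-1,r3:-6
  c13: CDB Add2=-9  regs: r0:-9,r1:-3,r2:-1,r3:-6
  c14: -  regs: r0:-9,r1:-3,r2:-1,r3:-6
  c15: -  regs: r0:-9,r1:-3,r2:-1,r3:-6

STATUS = VALUE -6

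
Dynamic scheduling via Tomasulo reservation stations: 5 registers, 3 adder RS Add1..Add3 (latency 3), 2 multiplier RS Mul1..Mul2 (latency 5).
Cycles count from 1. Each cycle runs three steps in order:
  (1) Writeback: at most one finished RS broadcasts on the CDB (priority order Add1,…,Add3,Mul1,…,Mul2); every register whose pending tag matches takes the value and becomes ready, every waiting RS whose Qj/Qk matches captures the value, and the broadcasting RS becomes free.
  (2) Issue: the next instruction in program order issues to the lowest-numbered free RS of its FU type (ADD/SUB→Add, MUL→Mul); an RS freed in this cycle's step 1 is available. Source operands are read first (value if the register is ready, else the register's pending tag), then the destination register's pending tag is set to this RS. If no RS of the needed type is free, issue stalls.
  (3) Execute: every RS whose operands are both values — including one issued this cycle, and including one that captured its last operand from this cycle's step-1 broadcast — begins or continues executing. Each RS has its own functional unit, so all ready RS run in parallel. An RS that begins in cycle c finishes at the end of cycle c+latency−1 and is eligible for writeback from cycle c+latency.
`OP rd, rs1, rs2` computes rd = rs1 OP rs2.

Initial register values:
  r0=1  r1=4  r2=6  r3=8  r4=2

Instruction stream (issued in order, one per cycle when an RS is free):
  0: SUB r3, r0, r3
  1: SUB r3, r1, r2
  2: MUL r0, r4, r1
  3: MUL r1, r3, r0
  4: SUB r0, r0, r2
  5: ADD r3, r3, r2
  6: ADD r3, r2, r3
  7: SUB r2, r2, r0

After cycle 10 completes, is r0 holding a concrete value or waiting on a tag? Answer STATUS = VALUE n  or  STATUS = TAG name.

STATUS = TAG Add1

c1: issue SUB r3<-Add1 | r0:1,r1:4,r2:6,r3:Add1,r4:2
c2: issue SUB r3<-Add2 | r0:1,r1:4,r2:6,r3:Add2,r4:2
c3: issue MUL r0<-Mul1 | r0:Mul1,r1:4,r2:6,r3:Add2,r4:2
c4: CDB Add1=-7; issue MUL r1<-Mul2 | r0:Mul1,r1:Mul2,r2:6,r3:Add2,r4:2
c5: CDB Add2=-2; issue SUB r0<-Add1 | r0:Add1,r1:Mul2,r2:6,r3:-2,r4:2
c6: issue ADD r3<-Add2 | r0:Add1,r1:Mul2,r2:6,r3:Add2,r4:2
c7: issue ADD r3<-Add3 | r0:Add1,r1:Mul2,r2:6,r3:Add3,r4:2
c8: CDB Mul1=8; stall | r0:Add1,r1:Mul2,r2:6,r3:Add3,r4:2
c9: CDB Add2=4; issue SUB r2<-Add2 | r0:Add1,r1:Mul2,r2:Add2,r3:Add3,r4:2
c10: - | r0:Add1,r1:Mul2,r2:Add2,r3:Add3,r4:2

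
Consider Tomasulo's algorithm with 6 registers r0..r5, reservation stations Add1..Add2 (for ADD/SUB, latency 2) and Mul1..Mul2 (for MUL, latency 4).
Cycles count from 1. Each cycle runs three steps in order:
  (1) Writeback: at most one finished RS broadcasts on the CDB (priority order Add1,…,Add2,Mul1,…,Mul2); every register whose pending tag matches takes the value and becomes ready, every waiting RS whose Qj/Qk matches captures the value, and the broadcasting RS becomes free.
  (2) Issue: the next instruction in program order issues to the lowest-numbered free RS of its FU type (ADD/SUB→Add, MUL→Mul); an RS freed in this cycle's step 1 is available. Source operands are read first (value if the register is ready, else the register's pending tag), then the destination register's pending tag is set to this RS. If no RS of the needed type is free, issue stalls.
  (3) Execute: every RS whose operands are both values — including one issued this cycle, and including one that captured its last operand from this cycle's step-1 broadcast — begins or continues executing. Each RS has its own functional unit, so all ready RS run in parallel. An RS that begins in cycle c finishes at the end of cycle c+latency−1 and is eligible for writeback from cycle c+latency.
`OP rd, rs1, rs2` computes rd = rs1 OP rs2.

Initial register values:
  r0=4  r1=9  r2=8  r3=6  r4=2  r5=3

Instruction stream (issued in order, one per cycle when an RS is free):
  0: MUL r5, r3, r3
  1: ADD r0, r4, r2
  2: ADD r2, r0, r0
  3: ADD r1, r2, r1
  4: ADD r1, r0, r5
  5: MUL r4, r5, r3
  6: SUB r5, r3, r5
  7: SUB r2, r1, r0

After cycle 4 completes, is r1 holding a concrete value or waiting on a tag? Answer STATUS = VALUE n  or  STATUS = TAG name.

STATUS = TAG Add1

c1: issue MUL r5<-Mul1 | r0:4,r1:9,r2:8,r3:6,r4:2,r5:Mul1
c2: issue ADD r0<-Add1 | r0:Add1,r1:9,r2:8,r3:6,r4:2,r5:Mul1
c3: issue ADD r2<-Add2 | r0:Add1,r1:9,r2:Add2,r3:6,r4:2,r5:Mul1
c4: CDB Add1=10; issue ADD r1<-Add1 | r0:10,r1:Add1,r2:Add2,r3:6,r4:2,r5:Mul1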